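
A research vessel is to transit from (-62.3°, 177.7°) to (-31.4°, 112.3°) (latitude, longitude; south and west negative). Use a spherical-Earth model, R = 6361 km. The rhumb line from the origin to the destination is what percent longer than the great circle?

3.2%

Great circle: σ = 0.8938 rad → d_gc = Rσ = 5685.4 km
Rhumb: Δφ = +0.5393, Δλ = -1.1414, Δψ = +0.8225, q = Δφ/Δψ = 0.6557 → d_rh = R√(Δφ²+q²Δλ²) = 5868.2 km
Excess = (5868.2 − 5685.4) / 5685.4 = 182.8 / 5685.4 = 3.22% ≈ 3.2%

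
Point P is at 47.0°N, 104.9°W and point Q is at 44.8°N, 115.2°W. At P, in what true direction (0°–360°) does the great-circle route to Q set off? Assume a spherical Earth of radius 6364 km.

N = sin Δλ·cos φ₂ = -0.1269;  D = cos φ₁ sin φ₂ − sin φ₁ cos φ₂ cos Δλ = -0.0300
initial course = atan2(N, D) = 256.69°

256.7°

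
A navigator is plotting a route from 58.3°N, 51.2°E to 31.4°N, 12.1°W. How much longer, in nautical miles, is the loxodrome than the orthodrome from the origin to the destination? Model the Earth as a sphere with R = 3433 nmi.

84 nmi

Great circle: cos σ = sin φ₁ sin φ₂ + cos φ₁ cos φ₂ cos Δλ,  σ = 0.8700 rad → d_gc = 2986.8 nmi
Rhumb line: Δψ = -0.6814, q = Δφ/Δψ = 0.6891, d_rh = R√(Δφ²+q²Δλ²) = 3070.5 nmi
Excess = 3070.5 − 2986.8 = 83.7 ≈ 84 nmi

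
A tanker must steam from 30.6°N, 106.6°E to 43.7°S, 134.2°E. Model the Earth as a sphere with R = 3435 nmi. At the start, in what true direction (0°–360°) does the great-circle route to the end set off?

160.0°

N = sin Δλ·cos φ₂ = +0.3349;  D = cos φ₁ sin φ₂ − sin φ₁ cos φ₂ cos Δλ = -0.9208
initial course = atan2(N, D) = 160.01°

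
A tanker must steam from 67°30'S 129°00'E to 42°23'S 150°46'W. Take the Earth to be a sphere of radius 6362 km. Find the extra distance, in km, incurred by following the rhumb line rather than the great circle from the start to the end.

Great circle: cos σ = sin φ₁ sin φ₂ + cos φ₁ cos φ₂ cos Δλ,  σ = 0.8356 rad → d_gc = 5316.1 km
Rhumb line: Δψ = +0.7967, q = Δφ/Δψ = 0.5502, d_rh = R√(Δφ²+q²Δλ²) = 5639.8 km
Excess = 5639.8 − 5316.1 = 323.7 ≈ 324 km

324 km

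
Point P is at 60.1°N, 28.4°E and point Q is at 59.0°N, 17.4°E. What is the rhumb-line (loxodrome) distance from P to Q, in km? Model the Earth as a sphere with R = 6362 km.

Rhumb course C = atan2(Δλ, Δψ) with Δψ = ln[tan(π/4+φ₂/2)/tan(π/4+φ₁/2)] = -0.0379, Δλ = -0.1920 → C = 258.84°
d = R·|Δφ| / |cos C| = 6362·0.01920 / 0.19361 = 631 km

631 km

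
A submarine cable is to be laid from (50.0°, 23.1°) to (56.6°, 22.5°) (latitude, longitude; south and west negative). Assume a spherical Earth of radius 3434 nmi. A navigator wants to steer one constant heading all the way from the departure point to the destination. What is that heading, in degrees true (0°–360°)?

356.9°

Meridional parts: M(φ₁)=+1.0107, M(φ₂)=+1.2039 → ΔM = +0.1932;  Δλ = -0.0105 rad
tan C = Δλ / ΔM = -0.0542 → C = 356.90°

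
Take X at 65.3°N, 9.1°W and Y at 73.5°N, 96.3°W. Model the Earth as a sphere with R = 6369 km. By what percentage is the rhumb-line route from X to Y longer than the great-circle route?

9.2%

Great circle: σ = 0.5014 rad → d_gc = Rσ = 3193.6 km
Rhumb: Δφ = +0.1431, Δλ = -1.5219, Δψ = +0.4122, q = Δφ/Δψ = 0.3472 → d_rh = R√(Δφ²+q²Δλ²) = 3487.1 km
Excess = (3487.1 − 3193.6) / 3193.6 = 293.5 / 3193.6 = 9.19% ≈ 9.2%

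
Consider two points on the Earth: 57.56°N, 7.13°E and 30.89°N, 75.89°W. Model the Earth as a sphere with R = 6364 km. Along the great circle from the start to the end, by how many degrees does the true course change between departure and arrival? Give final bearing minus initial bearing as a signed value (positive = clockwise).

Initial bearing θ₁ = atan2(sin Δλ cos φ₂, cos φ₁ sin φ₂ − sin φ₁ cos φ₂ cos Δλ) = 282.41°
Final bearing θ₂ = (initial bearing from the destination back to the start) + 180° = 217.62°
Δθ = θ₂ − θ₁ = -64.8°

-64.8°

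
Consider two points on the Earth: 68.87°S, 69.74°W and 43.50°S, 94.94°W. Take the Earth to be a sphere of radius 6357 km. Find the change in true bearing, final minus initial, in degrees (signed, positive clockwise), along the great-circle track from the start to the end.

At departure: θ₁ = atan2(sin Δλ cos φ₂, cos φ₁ sin φ₂ − sin φ₁ cos φ₂ cos Δλ) = 319.69°
At arrival: θ₂ = atan2(sin Δλ cos φ₁, −cos φ₂ sin φ₁ + sin φ₂ cos φ₁ cos Δλ) = 341.25°
Δθ = θ₂ − θ₁ = +21.6°

+21.6°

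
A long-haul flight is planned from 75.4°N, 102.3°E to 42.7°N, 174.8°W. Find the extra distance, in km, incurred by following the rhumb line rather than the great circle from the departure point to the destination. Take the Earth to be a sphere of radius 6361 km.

Great circle: cos σ = sin φ₁ sin φ₂ + cos φ₁ cos φ₂ cos Δλ,  σ = 0.8242 rad → d_gc = 5242.614 km
Rhumb line: Δψ = -1.2292, q = Δφ/Δψ = 0.4643, d_rh = R√(Δφ²+q²Δλ²) = 5607.111 km
Excess = 5607.111 − 5242.614 = 364.497 ≈ 364 km

364 km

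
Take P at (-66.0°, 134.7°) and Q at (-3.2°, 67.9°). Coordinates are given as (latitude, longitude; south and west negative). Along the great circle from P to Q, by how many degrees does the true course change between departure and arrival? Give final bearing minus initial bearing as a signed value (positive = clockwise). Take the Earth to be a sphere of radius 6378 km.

+47.4°

At departure: θ₁ = atan2(sin Δλ cos φ₂, cos φ₁ sin φ₂ − sin φ₁ cos φ₂ cos Δλ) = 290.14°
At arrival: θ₂ = atan2(sin Δλ cos φ₁, −cos φ₂ sin φ₁ + sin φ₂ cos φ₁ cos Δλ) = 337.51°
Δθ = θ₂ − θ₁ = +47.4°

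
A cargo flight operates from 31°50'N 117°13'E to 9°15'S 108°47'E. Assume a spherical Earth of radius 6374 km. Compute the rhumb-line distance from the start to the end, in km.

4658 km

Δψ = ln[tan(π/4+φ₂/2)/tan(π/4+φ₁/2)] = -0.7488;  Δφ = -0.7170 rad,  Δλ = -0.1472 rad
q = Δφ/Δψ = 0.9576
d = R·√(Δφ² + q²Δλ²) = 6374·0.73076 = 4658 km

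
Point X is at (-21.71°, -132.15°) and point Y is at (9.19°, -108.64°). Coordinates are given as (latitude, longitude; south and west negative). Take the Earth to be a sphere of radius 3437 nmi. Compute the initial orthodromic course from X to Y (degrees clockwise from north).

39.2°

θ = atan2( sin Δλ·cos φ₂ ,  cos φ₁ sin φ₂ − sin φ₁ cos φ₂ cos Δλ )
  = atan2(+0.3938, +0.4832) = 39.18°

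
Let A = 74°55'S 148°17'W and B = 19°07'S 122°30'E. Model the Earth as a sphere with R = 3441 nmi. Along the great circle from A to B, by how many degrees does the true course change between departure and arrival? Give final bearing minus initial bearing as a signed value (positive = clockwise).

+78.5°

At departure: θ₁ = atan2(sin Δλ cos φ₂, cos φ₁ sin φ₂ − sin φ₁ cos φ₂ cos Δλ) = 265.60°
At arrival: θ₂ = atan2(sin Δλ cos φ₁, −cos φ₂ sin φ₁ + sin φ₂ cos φ₁ cos Δλ) = 344.06°
Δθ = θ₂ − θ₁ = +78.5°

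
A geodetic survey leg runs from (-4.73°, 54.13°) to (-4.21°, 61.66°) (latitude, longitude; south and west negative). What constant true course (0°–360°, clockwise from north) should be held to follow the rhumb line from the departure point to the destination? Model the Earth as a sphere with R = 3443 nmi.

Meridional parts: M(φ₁)=-0.0826, M(φ₂)=-0.0735 → ΔM = +0.0091;  Δλ = +0.1314 rad
tan C = Δλ / ΔM = +14.4367 → C = 86.04°

86.0°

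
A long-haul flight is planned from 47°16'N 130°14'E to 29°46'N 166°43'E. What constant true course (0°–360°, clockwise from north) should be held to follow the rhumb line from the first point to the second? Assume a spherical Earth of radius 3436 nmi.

121.7°

Meridional parts: M(φ₁)=+0.9385, M(φ₂)=+0.5446 → ΔM = -0.3939;  Δλ = +0.6368 rad
tan C = Δλ / ΔM = -1.6167 → C = 121.74°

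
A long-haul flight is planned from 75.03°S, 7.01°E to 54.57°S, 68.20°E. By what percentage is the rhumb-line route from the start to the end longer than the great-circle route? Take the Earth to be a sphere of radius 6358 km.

4.0%

Great circle: σ = 0.5368 rad → d_gc = Rσ = 3413.2 km
Rhumb: Δφ = +0.3571, Δλ = +1.0680, Δψ = +0.8884, q = Δφ/Δψ = 0.4020 → d_rh = R√(Δφ²+q²Δλ²) = 3550.2 km
Excess = (3550.2 − 3413.2) / 3413.2 = 137.0 / 3413.2 = 4.01% ≈ 4.0%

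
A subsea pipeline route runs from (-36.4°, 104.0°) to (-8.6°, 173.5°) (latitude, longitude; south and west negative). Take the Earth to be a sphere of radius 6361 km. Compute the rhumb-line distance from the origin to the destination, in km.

7681 km

Δψ = ln[tan(π/4+φ₂/2)/tan(π/4+φ₁/2)] = +0.5323;  Δφ = +0.4852 rad,  Δλ = +1.2130 rad
q = Δφ/Δψ = 0.9116
d = R·√(Δφ² + q²Δλ²) = 6361·1.20752 = 7681 km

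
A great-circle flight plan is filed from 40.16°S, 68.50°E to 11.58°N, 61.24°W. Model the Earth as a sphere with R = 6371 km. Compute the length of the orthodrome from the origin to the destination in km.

14172 km

Haversine: a = sin²(Δφ/2)+cos φ₁ cos φ₂ sin²(Δλ/2) = 0.80405;  σ = 2·atan2(√a,√(1−a))
σ = 127.452° → d = Rσ = 6371·2.22446 = 14172 km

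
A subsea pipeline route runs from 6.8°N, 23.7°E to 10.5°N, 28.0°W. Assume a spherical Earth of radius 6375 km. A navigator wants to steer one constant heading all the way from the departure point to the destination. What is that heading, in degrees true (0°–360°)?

Meridional parts: M(φ₁)=+0.1190, M(φ₂)=+0.1843 → ΔM = +0.0653;  Δλ = -0.9023 rad
tan C = Δλ / ΔM = -13.8115 → C = 274.14°

274.1°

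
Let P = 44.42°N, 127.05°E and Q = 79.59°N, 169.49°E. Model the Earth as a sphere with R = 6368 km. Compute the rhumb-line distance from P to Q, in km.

Δψ = ln[tan(π/4+φ₂/2)/tan(π/4+φ₁/2)] = +1.5287;  Δφ = +0.6138 rad,  Δλ = +0.7407 rad
q = Δφ/Δψ = 0.4015
d = R·√(Δφ² + q²Δλ²) = 6368·0.68209 = 4344 km

4344 km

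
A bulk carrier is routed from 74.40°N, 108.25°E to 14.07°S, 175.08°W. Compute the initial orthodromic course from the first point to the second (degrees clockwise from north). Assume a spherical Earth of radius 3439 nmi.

θ = atan2( sin Δλ·cos φ₂ ,  cos φ₁ sin φ₂ − sin φ₁ cos φ₂ cos Δλ )
  = atan2(+0.9439, -0.2808) = 106.57°

106.6°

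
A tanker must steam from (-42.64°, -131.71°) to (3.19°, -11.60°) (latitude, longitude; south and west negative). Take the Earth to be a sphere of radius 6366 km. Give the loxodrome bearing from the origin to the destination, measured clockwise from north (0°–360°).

67.2°

Meridional parts: M(φ₁)=-0.8243, M(φ₂)=+0.0557 → ΔM = +0.8800;  Δλ = +2.0963 rad
tan C = Δλ / ΔM = +2.3822 → C = 67.23°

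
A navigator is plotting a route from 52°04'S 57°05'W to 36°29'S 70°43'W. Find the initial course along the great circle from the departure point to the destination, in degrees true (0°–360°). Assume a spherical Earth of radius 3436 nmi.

θ = atan2( sin Δλ·cos φ₂ ,  cos φ₁ sin φ₂ − sin φ₁ cos φ₂ cos Δλ )
  = atan2(-0.1895, +0.2508) = 322.92°

322.9°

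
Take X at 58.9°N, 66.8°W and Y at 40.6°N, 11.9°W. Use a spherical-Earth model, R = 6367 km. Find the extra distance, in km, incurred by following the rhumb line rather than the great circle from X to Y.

101 km

Great circle: cos σ = sin φ₁ sin φ₂ + cos φ₁ cos φ₂ cos Δλ,  σ = 0.6717 rad → d_gc = 4276.9 km
Rhumb line: Δψ = -0.5025, q = Δφ/Δψ = 0.6356, d_rh = R√(Δφ²+q²Δλ²) = 4378.3 km
Excess = 4378.3 − 4276.9 = 101.4 ≈ 101 km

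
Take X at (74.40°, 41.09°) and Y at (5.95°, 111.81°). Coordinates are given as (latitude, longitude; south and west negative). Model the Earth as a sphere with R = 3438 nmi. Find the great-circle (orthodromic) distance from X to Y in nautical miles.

4750 nmi

cos σ = sin φ₁ sin φ₂ + cos φ₁ cos φ₂ cos Δλ
      = sin(74.40°)sin(5.95°) + cos(74.40°)cos(5.95°)cos(70.72°) = 0.1882
σ = 79.155° → d = Rσ = 3438·1.38151 = 4750 nmi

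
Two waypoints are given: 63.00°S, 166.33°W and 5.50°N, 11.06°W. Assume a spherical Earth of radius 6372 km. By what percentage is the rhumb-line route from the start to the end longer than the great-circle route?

16.8%

Great circle: σ = 2.0896 rad → d_gc = Rσ = 13315.0 km
Rhumb: Δφ = +1.1956, Δλ = +2.7100, Δψ = +1.5229, q = Δφ/Δψ = 0.7850 → d_rh = R√(Δφ²+q²Δλ²) = 15549.8 km
Excess = (15549.8 − 13315.0) / 13315.0 = 2234.8 / 13315.0 = 16.78% ≈ 16.8%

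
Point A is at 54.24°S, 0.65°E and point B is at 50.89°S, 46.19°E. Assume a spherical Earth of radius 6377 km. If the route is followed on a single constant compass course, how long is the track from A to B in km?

Δψ = ln[tan(π/4+φ₂/2)/tan(π/4+φ₁/2)] = +0.0962;  Δφ = +0.0585 rad,  Δλ = +0.7948 rad
q = Δφ/Δψ = 0.6075
d = R·√(Δφ² + q²Δλ²) = 6377·0.48637 = 3102 km

3102 km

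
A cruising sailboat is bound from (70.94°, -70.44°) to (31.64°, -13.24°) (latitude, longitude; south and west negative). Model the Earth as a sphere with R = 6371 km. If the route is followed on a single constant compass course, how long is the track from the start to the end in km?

Δψ = ln[tan(π/4+φ₂/2)/tan(π/4+φ₁/2)] = -1.2019;  Δφ = -0.6859 rad,  Δλ = +0.9983 rad
q = Δφ/Δψ = 0.5707
d = R·√(Δφ² + q²Δλ²) = 6371·0.89168 = 5681 km

5681 km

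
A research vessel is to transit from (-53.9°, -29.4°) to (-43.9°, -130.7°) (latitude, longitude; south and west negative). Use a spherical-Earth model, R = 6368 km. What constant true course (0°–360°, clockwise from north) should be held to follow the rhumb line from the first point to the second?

Meridional parts: M(φ₁)=-1.1212, M(φ₂)=-0.8545 → ΔM = +0.2667;  Δλ = -1.7680 rad
tan C = Δλ / ΔM = -6.6284 → C = 278.58°

278.6°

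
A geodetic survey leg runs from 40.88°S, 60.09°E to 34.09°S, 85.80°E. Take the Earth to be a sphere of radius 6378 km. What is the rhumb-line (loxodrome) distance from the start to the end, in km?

2391 km

Rhumb course C = atan2(Δλ, Δψ) with Δψ = ln[tan(π/4+φ₂/2)/tan(π/4+φ₁/2)] = +0.1495, Δλ = +0.4487 → C = 71.57°
d = R·|Δφ| / |cos C| = 6378·0.11851 / 0.31616 = 2391 km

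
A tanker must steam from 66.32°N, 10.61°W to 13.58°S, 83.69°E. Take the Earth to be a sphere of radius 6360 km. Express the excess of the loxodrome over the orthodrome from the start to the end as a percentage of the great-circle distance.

3.9%

Great circle: σ = 1.8176 rad → d_gc = Rσ = 11559.9 km
Rhumb: Δφ = -1.3945, Δλ = +1.6458, Δψ = -1.8016, q = Δφ/Δψ = 0.7740 → d_rh = R√(Δφ²+q²Δλ²) = 12012.8 km
Excess = (12012.8 − 11559.9) / 11559.9 = 452.9 / 11559.9 = 3.92% ≈ 3.9%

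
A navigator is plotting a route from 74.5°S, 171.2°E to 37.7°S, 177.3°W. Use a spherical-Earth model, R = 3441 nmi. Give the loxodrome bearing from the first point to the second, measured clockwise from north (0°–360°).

Meridional parts: M(φ₁)=-1.9944, M(φ₂)=-0.7114 → ΔM = +1.2831;  Δλ = +0.2007 rad
tan C = Δλ / ΔM = +0.1564 → C = 8.89°

8.9°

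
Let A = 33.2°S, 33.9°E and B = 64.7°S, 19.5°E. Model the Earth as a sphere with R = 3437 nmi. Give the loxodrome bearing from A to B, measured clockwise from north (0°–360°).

196.0°

Meridional parts: M(φ₁)=-0.6149, M(φ₂)=-1.4941 → ΔM = -0.8792;  Δλ = -0.2513 rad
tan C = Δλ / ΔM = +0.2858 → C = 195.95°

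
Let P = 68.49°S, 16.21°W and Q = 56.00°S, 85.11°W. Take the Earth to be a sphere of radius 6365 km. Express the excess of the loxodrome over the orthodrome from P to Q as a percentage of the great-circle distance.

Great circle: σ = 0.5640 rad → d_gc = Rσ = 3590.0 km
Rhumb: Δφ = +0.2180, Δλ = -1.2025, Δψ = +0.4760, q = Δφ/Δψ = 0.4580 → d_rh = R√(Δφ²+q²Δλ²) = 3770.2 km
Excess = (3770.2 − 3590.0) / 3590.0 = 180.2 / 3590.0 = 5.02% ≈ 5.0%

5.0%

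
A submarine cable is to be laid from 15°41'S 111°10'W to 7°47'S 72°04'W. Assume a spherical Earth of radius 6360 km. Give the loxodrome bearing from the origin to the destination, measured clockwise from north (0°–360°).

Δψ = ln[tan(π/4+φ₂/2)/tan(π/4+φ₁/2)] = +0.1409
Δλ = +0.6824 rad (taken the short way round)
course = atan2(Δλ, Δψ) = 78.33°

78.3°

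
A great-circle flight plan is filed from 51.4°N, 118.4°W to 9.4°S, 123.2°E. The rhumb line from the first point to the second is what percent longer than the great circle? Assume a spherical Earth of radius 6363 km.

Great circle: σ = 2.0047 rad → d_gc = Rσ = 12755.7 km
Rhumb: Δφ = -1.0612, Δλ = -2.0665, Δψ = -1.2141, q = Δφ/Δψ = 0.8741 → d_rh = R√(Δφ²+q²Δλ²) = 13329.6 km
Excess = (13329.6 − 12755.7) / 12755.7 = 573.9 / 12755.7 = 4.50% ≈ 4.5%

4.5%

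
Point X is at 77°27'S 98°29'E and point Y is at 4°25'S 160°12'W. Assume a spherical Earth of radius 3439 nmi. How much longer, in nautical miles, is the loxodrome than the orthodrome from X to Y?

Great circle: cos σ = sin φ₁ sin φ₂ + cos φ₁ cos φ₂ cos Δλ,  σ = 1.5381 rad → d_gc = 5289.6 nmi
Rhumb line: Δψ = +2.1305, q = Δφ/Δψ = 0.5983, d_rh = R√(Δφ²+q²Δλ²) = 5696.8 nmi
Excess = 5696.8 − 5289.6 = 407.2 ≈ 407 nmi

407 nmi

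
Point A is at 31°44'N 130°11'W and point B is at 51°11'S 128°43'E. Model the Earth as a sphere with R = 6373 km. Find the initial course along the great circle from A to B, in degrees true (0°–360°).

θ = atan2( sin Δλ·cos φ₂ ,  cos φ₁ sin φ₂ − sin φ₁ cos φ₂ cos Δλ )
  = atan2(-0.6151, -0.5992) = 225.75°

225.8°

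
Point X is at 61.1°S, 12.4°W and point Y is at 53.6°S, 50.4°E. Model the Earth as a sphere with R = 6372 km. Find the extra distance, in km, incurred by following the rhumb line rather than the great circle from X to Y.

140 km

Great circle: cos σ = sin φ₁ sin φ₂ + cos φ₁ cos φ₂ cos Δλ,  σ = 0.5813 rad → d_gc = 3704.1 km
Rhumb line: Δψ = +0.2437, q = Δφ/Δψ = 0.5372, d_rh = R√(Δφ²+q²Δλ²) = 3843.7 km
Excess = 3843.7 − 3704.1 = 139.6 ≈ 140 km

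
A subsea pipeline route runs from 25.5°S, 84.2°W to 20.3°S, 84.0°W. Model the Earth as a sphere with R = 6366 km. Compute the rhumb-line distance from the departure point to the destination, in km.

Δψ = ln[tan(π/4+φ₂/2)/tan(π/4+φ₁/2)] = +0.0986;  Δφ = +0.0908 rad,  Δλ = +0.0035 rad
q = Δφ/Δψ = 0.9208
d = R·√(Δφ² + q²Δλ²) = 6366·0.09081 = 578 km

578 km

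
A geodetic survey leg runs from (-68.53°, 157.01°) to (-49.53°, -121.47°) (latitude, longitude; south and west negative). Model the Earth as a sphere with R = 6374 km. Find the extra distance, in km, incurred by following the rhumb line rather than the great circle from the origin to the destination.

Great circle: cos σ = sin φ₁ sin φ₂ + cos φ₁ cos φ₂ cos Δλ,  σ = 0.7333 rad → d_gc = 4673.9 km
Rhumb line: Δψ = +0.6649, q = Δφ/Δψ = 0.4987, d_rh = R√(Δφ²+q²Δλ²) = 4992.3 km
Excess = 4992.3 − 4673.9 = 318.4 ≈ 318 km

318 km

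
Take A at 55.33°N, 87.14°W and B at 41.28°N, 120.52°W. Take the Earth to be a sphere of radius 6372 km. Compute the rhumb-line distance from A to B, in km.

2904 km

Δψ = ln[tan(π/4+φ₂/2)/tan(π/4+φ₁/2)] = -0.3720;  Δφ = -0.2452 rad,  Δλ = -0.5826 rad
q = Δφ/Δψ = 0.6593
d = R·√(Δφ² + q²Δλ²) = 6372·0.45568 = 2904 km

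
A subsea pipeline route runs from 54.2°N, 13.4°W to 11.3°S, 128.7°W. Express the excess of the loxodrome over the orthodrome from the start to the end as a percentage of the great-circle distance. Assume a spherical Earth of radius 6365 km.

Great circle: σ = 1.9868 rad → d_gc = Rσ = 12645.7 km
Rhumb: Δφ = -1.1432, Δλ = -2.0124, Δψ = -1.3286, q = Δφ/Δψ = 0.8604 → d_rh = R√(Δφ²+q²Δλ²) = 13206.3 km
Excess = (13206.3 − 12645.7) / 12645.7 = 560.6 / 12645.7 = 4.43% ≈ 4.4%

4.4%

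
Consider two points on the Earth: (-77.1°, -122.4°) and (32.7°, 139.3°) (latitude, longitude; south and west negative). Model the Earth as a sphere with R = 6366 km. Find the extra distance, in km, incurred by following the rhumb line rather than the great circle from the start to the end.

594 km

Great circle: cos σ = sin φ₁ sin φ₂ + cos φ₁ cos φ₂ cos Δλ,  σ = 2.1576 rad → d_gc = 13735.5 km
Rhumb line: Δψ = +2.7844, q = Δφ/Δψ = 0.6883, d_rh = R√(Δφ²+q²Δλ²) = 14329.6 km
Excess = 14329.6 − 13735.5 = 594.1 ≈ 594 km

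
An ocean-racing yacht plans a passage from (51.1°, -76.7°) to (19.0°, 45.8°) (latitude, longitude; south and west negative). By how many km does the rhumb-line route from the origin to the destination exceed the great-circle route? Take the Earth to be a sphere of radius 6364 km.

999 km

Great circle: cos σ = sin φ₁ sin φ₂ + cos φ₁ cos φ₂ cos Δλ,  σ = 1.6365 rad → d_gc = 10414.7 km
Rhumb line: Δψ = -0.7030, q = Δφ/Δψ = 0.7969, d_rh = R√(Δφ²+q²Δλ²) = 11414.1 km
Excess = 11414.1 − 10414.7 = 999.4 ≈ 999 km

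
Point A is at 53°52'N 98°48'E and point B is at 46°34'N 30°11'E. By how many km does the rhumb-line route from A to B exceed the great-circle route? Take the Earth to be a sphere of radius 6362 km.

183 km

Great circle: cos σ = sin φ₁ sin φ₂ + cos φ₁ cos φ₂ cos Δλ,  σ = 0.7462 rad → d_gc = 4747.0 km
Rhumb line: Δψ = -0.1996, q = Δφ/Δψ = 0.6382, d_rh = R√(Δφ²+q²Δλ²) = 4929.6 km
Excess = 4929.6 − 4747.0 = 182.6 ≈ 183 km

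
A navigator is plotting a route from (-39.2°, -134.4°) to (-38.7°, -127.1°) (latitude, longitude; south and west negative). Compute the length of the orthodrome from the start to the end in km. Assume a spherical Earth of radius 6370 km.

633 km

cos σ = sin φ₁ sin φ₂ + cos φ₁ cos φ₂ cos Δλ
      = sin(-39.20°)sin(-38.70°) + cos(-39.20°)cos(-38.70°)cos(7.30°) = 0.9951
σ = 5.698° → d = Rσ = 6370·0.09944 = 633 km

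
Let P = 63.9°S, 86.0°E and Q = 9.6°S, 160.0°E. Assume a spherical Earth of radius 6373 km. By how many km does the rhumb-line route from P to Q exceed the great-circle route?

262 km

Great circle: cos σ = sin φ₁ sin φ₂ + cos φ₁ cos φ₂ cos Δλ,  σ = 1.2981 rad → d_gc = 8272.8 km
Rhumb line: Δψ = +1.2936, q = Δφ/Δψ = 0.7326, d_rh = R√(Δφ²+q²Δλ²) = 8534.8 km
Excess = 8534.8 − 8272.8 = 262.0 ≈ 262 km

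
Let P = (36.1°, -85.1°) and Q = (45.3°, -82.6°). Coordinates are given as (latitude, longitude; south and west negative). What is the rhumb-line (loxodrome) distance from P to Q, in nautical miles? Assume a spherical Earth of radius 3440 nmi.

Rhumb course C = atan2(Δλ, Δψ) with Δψ = ln[tan(π/4+φ₂/2)/tan(π/4+φ₁/2)] = +0.2124, Δλ = +0.0436 → C = 11.61°
d = R·|Δφ| / |cos C| = 3440·0.16057 / 0.97954 = 564 nmi

564 nmi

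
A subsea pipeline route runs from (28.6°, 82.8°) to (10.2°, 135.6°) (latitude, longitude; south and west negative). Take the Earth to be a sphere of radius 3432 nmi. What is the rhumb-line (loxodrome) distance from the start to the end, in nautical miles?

Δψ = ln[tan(π/4+φ₂/2)/tan(π/4+φ₁/2)] = -0.3423;  Δφ = -0.3211 rad,  Δλ = +0.9215 rad
q = Δφ/Δψ = 0.9381
d = R·√(Δφ² + q²Δλ²) = 3432·0.92225 = 3165 nmi

3165 nmi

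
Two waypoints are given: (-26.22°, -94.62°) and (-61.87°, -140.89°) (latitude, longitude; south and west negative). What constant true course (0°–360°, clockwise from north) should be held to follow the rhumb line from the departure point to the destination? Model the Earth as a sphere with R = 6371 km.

Meridional parts: M(φ₁)=-0.4745, M(φ₂)=-1.3842 → ΔM = -0.9097;  Δλ = -0.8076 rad
tan C = Δλ / ΔM = +0.8878 → C = 221.60°

221.6°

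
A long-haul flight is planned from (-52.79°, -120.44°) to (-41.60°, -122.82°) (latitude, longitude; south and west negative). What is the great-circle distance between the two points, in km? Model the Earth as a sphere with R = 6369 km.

Haversine: a = sin²(Δφ/2)+cos φ₁ cos φ₂ sin²(Δλ/2) = 0.00970;  σ = 2·atan2(√a,√(1−a))
σ = 11.305° → d = Rσ = 6369·0.19730 = 1257 km

1257 km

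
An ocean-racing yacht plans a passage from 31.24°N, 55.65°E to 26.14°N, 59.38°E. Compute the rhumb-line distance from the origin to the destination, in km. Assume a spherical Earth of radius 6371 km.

674 km

Δψ = ln[tan(π/4+φ₂/2)/tan(π/4+φ₁/2)] = -0.1015;  Δφ = -0.0890 rad,  Δλ = +0.0651 rad
q = Δφ/Δψ = 0.8768
d = R·√(Δφ² + q²Δλ²) = 6371·0.10574 = 674 km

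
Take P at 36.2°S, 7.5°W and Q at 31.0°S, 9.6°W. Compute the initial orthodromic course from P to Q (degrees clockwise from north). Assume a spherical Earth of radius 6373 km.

340.8°

θ = atan2( sin Δλ·cos φ₂ ,  cos φ₁ sin φ₂ − sin φ₁ cos φ₂ cos Δλ )
  = atan2(-0.0314, +0.0903) = 340.82°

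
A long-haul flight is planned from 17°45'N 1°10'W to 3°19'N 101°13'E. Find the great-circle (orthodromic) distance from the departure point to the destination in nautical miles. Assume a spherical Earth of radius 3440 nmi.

6048 nmi

Haversine: a = sin²(Δφ/2)+cos φ₁ cos φ₂ sin²(Δλ/2) = 0.59313;  σ = 2·atan2(√a,√(1−a))
σ = 100.735° → d = Rσ = 3440·1.75815 = 6048 nmi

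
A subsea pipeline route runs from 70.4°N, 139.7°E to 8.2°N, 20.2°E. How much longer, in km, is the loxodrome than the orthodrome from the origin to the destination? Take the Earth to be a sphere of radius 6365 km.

1114 km

Great circle: cos σ = sin φ₁ sin φ₂ + cos φ₁ cos φ₂ cos Δλ,  σ = 1.5999 rad → d_gc = 10183.6 km
Rhumb line: Δψ = -1.6124, q = Δφ/Δψ = 0.6733, d_rh = R√(Δφ²+q²Δλ²) = 11297.4 km
Excess = 11297.4 − 10183.6 = 1113.8 ≈ 1114 km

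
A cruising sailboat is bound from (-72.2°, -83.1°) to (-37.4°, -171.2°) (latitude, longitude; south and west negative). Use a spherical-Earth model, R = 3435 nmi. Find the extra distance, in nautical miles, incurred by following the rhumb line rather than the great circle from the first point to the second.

Great circle: cos σ = sin φ₁ sin φ₂ + cos φ₁ cos φ₂ cos Δλ,  σ = 0.9442 rad → d_gc = 3243.5 nmi
Rhumb line: Δψ = +1.1493, q = Δφ/Δψ = 0.5285, d_rh = R√(Δφ²+q²Δλ²) = 3484.8 nmi
Excess = 3484.8 − 3243.5 = 241.3 ≈ 241 nmi

241 nmi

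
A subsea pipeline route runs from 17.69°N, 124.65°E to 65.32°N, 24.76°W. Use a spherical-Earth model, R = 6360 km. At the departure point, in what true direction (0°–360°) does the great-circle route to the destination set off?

θ = atan2( sin Δλ·cos φ₂ ,  cos φ₁ sin φ₂ − sin φ₁ cos φ₂ cos Δλ )
  = atan2(-0.2125, +0.9749) = 347.70°

347.7°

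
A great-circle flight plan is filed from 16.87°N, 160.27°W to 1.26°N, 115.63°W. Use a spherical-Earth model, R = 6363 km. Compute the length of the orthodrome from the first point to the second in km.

5175 km

cos σ = sin φ₁ sin φ₂ + cos φ₁ cos φ₂ cos Δλ
      = sin(16.87°)sin(1.26°) + cos(16.87°)cos(1.26°)cos(44.64°) = 0.6871
σ = 46.596° → d = Rσ = 6363·0.81326 = 5175 km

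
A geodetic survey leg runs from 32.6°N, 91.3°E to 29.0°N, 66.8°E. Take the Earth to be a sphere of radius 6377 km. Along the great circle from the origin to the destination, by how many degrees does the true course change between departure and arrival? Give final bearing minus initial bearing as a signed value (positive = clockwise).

-12.7°

At departure: θ₁ = atan2(sin Δλ cos φ₂, cos φ₁ sin φ₂ − sin φ₁ cos φ₂ cos Δλ) = 266.79°
At arrival: θ₂ = atan2(sin Δλ cos φ₁, −cos φ₂ sin φ₁ + sin φ₂ cos φ₁ cos Δλ) = 254.09°
Δθ = θ₂ − θ₁ = -12.7°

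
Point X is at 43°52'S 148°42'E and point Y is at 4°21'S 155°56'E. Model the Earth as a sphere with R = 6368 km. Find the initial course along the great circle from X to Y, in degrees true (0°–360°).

θ = atan2( sin Δλ·cos φ₂ ,  cos φ₁ sin φ₂ − sin φ₁ cos φ₂ cos Δλ )
  = atan2(+0.1255, +0.6308) = 11.26°

11.3°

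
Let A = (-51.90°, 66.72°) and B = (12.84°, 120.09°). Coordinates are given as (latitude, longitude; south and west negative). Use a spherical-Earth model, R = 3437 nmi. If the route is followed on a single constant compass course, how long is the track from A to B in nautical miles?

4791 nmi

Δψ = ln[tan(π/4+φ₂/2)/tan(π/4+φ₁/2)] = +1.2893;  Δφ = +1.1299 rad,  Δλ = +0.9315 rad
q = Δφ/Δψ = 0.8764
d = R·√(Δφ² + q²Δλ²) = 3437·1.39396 = 4791 nmi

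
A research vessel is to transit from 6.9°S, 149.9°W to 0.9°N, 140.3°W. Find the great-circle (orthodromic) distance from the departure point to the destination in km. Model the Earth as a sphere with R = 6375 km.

cos σ = sin φ₁ sin φ₂ + cos φ₁ cos φ₂ cos Δλ
      = sin(-6.90°)sin(0.90°) + cos(-6.90°)cos(0.90°)cos(9.60°) = 0.9768
σ = 12.353° → d = Rσ = 6375·0.21561 = 1374 km

1374 km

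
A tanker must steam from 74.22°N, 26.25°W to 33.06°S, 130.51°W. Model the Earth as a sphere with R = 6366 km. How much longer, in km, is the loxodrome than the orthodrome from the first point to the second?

Great circle: cos σ = sin φ₁ sin φ₂ + cos φ₁ cos φ₂ cos Δλ,  σ = 2.1909 rad → d_gc = 13947.1 km
Rhumb line: Δψ = -2.5883, q = Δφ/Δψ = 0.7234, d_rh = R√(Δφ²+q²Δλ²) = 14570.7 km
Excess = 14570.7 − 13947.1 = 623.6 ≈ 624 km

624 km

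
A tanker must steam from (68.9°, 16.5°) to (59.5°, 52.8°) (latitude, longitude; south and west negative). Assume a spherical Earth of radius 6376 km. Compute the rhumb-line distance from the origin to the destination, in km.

2029 km

Δψ = ln[tan(π/4+φ₂/2)/tan(π/4+φ₁/2)] = -0.3811;  Δφ = -0.1641 rad,  Δλ = +0.6336 rad
q = Δφ/Δψ = 0.4305
d = R·√(Δφ² + q²Δλ²) = 6376·0.31830 = 2029 km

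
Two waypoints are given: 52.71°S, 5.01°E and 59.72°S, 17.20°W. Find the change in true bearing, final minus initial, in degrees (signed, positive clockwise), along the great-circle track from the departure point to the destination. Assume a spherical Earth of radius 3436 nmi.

+18.6°

At departure: θ₁ = atan2(sin Δλ cos φ₂, cos φ₁ sin φ₂ − sin φ₁ cos φ₂ cos Δλ) = 231.46°
At arrival: θ₂ = atan2(sin Δλ cos φ₁, −cos φ₂ sin φ₁ + sin φ₂ cos φ₁ cos Δλ) = 250.03°
Δθ = θ₂ − θ₁ = +18.6°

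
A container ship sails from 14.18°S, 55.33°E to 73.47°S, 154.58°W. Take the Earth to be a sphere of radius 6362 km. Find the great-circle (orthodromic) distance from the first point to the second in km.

cos σ = sin φ₁ sin φ₂ + cos φ₁ cos φ₂ cos Δλ
      = sin(-14.18°)sin(-73.47°) + cos(-14.18°)cos(-73.47°)cos(150.09°) = -0.0043
σ = 90.244° → d = Rσ = 6362·1.57506 = 10021 km

10021 km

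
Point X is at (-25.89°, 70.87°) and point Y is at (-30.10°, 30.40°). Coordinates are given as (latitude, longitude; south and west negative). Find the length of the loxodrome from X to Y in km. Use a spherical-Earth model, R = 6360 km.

Rhumb course C = atan2(Δλ, Δψ) with Δψ = ln[tan(π/4+φ₂/2)/tan(π/4+φ₁/2)] = -0.0832, Δλ = -0.7063 → C = 263.28°
d = R·|Δφ| / |cos C| = 6360·0.07348 / 0.11704 = 3993 km

3993 km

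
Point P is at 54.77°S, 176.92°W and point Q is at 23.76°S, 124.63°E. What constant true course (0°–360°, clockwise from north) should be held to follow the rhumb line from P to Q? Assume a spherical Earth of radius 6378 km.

Meridional parts: M(φ₁)=-1.1473, M(φ₂)=-0.4271 → ΔM = +0.7201;  Δλ = -1.0201 rad
tan C = Δλ / ΔM = -1.4166 → C = 305.22°

305.2°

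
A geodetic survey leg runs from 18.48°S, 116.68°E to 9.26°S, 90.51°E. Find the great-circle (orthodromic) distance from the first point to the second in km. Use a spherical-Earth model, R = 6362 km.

2996 km

Haversine: a = sin²(Δφ/2)+cos φ₁ cos φ₂ sin²(Δλ/2) = 0.05444;  σ = 2·atan2(√a,√(1−a))
σ = 26.985° → d = Rσ = 6362·0.47098 = 2996 km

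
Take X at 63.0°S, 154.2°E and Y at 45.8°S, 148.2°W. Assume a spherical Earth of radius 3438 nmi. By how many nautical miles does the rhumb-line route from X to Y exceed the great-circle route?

Great circle: cos σ = sin φ₁ sin φ₂ + cos φ₁ cos φ₂ cos Δλ,  σ = 0.6294 rad → d_gc = 2164.0 nmi
Rhumb line: Δψ = +0.5255, q = Δφ/Δψ = 0.5712, d_rh = R√(Δφ²+q²Δλ²) = 2227.8 nmi
Excess = 2227.8 − 2164.0 = 63.8 ≈ 64 nmi

64 nmi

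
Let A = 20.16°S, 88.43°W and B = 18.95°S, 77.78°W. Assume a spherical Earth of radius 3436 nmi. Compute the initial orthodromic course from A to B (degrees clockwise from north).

84.9°

θ = atan2( sin Δλ·cos φ₂ ,  cos φ₁ sin φ₂ − sin φ₁ cos φ₂ cos Δλ )
  = atan2(+0.1748, +0.0155) = 84.93°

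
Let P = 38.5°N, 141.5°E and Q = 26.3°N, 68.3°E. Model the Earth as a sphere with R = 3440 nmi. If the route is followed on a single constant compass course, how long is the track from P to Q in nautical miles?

Δψ = ln[tan(π/4+φ₂/2)/tan(π/4+φ₁/2)] = -0.2531;  Δφ = -0.2129 rad,  Δλ = -1.2776 rad
q = Δφ/Δψ = 0.8414
d = R·√(Δφ² + q²Δλ²) = 3440·1.09589 = 3770 nmi

3770 nmi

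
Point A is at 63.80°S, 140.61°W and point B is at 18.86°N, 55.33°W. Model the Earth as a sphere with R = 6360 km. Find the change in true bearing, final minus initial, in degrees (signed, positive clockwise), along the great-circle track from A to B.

At departure: θ₁ = atan2(sin Δλ cos φ₂, cos φ₁ sin φ₂ − sin φ₁ cos φ₂ cos Δλ) = 77.30°
At arrival: θ₂ = atan2(sin Δλ cos φ₁, −cos φ₂ sin φ₁ + sin φ₂ cos φ₁ cos Δλ) = 27.07°
Δθ = θ₂ − θ₁ = -50.2°

-50.2°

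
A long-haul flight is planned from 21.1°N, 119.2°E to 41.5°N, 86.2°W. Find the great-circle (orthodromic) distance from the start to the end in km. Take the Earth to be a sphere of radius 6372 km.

Haversine: a = sin²(Δφ/2)+cos φ₁ cos φ₂ sin²(Δλ/2) = 0.69633;  σ = 2·atan2(√a,√(1−a))
σ = 113.120° → d = Rσ = 6372·1.97431 = 12580 km

12580 km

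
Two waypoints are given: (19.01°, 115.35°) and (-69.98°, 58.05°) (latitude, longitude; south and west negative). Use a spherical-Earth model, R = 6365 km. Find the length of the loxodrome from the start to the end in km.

10977 km

Rhumb course C = atan2(Δλ, Δψ) with Δψ = ln[tan(π/4+φ₂/2)/tan(π/4+φ₁/2)] = -2.0724, Δλ = -1.0001 → C = 205.76°
d = R·|Δφ| / |cos C| = 6365·1.55317 / 0.90062 = 10977 km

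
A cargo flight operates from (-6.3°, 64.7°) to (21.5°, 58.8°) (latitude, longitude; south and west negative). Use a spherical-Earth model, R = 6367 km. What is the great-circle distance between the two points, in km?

3156 km

cos σ = sin φ₁ sin φ₂ + cos φ₁ cos φ₂ cos Δλ
      = sin(-6.30°)sin(21.50°) + cos(-6.30°)cos(21.50°)cos(-5.90°) = 0.8797
σ = 28.396° → d = Rσ = 6367·0.49560 = 3156 km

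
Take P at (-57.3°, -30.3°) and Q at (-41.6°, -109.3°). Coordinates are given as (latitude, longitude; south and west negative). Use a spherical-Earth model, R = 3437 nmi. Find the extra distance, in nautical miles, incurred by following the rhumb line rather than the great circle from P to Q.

Great circle: cos σ = sin φ₁ sin φ₂ + cos φ₁ cos φ₂ cos Δλ,  σ = 0.8818 rad → d_gc = 3030.6 nmi
Rhumb line: Δψ = +0.4265, q = Δφ/Δψ = 0.6424, d_rh = R√(Δφ²+q²Δλ²) = 3186.8 nmi
Excess = 3186.8 − 3030.6 = 156.2 ≈ 156 nmi

156 nmi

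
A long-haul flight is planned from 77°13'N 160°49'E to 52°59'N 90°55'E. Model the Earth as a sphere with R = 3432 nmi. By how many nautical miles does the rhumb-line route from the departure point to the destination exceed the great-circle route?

109 nmi

Great circle: cos σ = sin φ₁ sin φ₂ + cos φ₁ cos φ₂ cos Δλ,  σ = 0.6016 rad → d_gc = 2064.6 nmi
Rhumb line: Δψ = -1.0947, q = Δφ/Δψ = 0.3864, d_rh = R√(Δφ²+q²Δλ²) = 2173.5 nmi
Excess = 2173.5 − 2064.6 = 108.9 ≈ 109 nmi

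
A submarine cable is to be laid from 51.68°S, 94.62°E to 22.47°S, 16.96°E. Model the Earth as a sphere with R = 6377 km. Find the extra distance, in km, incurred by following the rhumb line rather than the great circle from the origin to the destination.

240 km

Great circle: cos σ = sin φ₁ sin φ₂ + cos φ₁ cos φ₂ cos Δλ,  σ = 1.1348 rad → d_gc = 7236.6 km
Rhumb line: Δψ = +0.6545, q = Δφ/Δψ = 0.7789, d_rh = R√(Δφ²+q²Δλ²) = 7476.7 km
Excess = 7476.7 − 7236.6 = 240.1 ≈ 240 km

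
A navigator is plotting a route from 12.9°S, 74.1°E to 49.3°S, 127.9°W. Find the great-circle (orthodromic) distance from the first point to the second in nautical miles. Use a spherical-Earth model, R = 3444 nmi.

6903 nmi

cos σ = sin φ₁ sin φ₂ + cos φ₁ cos φ₂ cos Δλ
      = sin(-12.90°)sin(-49.30°) + cos(-12.90°)cos(-49.30°)cos(158.00°) = -0.4201
σ = 114.841° → d = Rσ = 3444·2.00435 = 6903 nmi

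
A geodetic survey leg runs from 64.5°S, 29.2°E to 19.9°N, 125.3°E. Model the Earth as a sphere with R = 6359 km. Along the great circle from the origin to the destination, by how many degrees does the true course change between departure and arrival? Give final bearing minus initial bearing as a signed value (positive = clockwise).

-59.4°

Initial bearing θ₁ = atan2(sin Δλ cos φ₂, cos φ₁ sin φ₂ − sin φ₁ cos φ₂ cos Δλ) = 86.55°
Final bearing θ₂ = (initial bearing from the destination back to the start) + 180° = 27.20°
Δθ = θ₂ − θ₁ = -59.4°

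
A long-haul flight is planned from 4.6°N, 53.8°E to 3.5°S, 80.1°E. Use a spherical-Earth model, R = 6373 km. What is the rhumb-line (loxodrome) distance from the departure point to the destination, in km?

Δψ = ln[tan(π/4+φ₂/2)/tan(π/4+φ₁/2)] = -0.1415;  Δφ = -0.1414 rad,  Δλ = +0.4590 rad
q = Δφ/Δψ = 0.9991
d = R·√(Δφ² + q²Δλ²) = 6373·0.47991 = 3058 km

3058 km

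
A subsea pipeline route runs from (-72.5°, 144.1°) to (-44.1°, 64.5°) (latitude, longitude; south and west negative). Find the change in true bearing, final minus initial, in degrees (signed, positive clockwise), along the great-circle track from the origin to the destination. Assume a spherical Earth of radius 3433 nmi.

+72.3°

Initial bearing θ₁ = atan2(sin Δλ cos φ₂, cos φ₁ sin φ₂ − sin φ₁ cos φ₂ cos Δλ) = 263.09°
Final bearing θ₂ = (initial bearing from the destination back to the start) + 180° = 335.44°
Δθ = θ₂ − θ₁ = +72.3°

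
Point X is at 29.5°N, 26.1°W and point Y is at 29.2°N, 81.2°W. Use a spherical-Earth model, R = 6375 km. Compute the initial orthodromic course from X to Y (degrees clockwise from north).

N = sin Δλ·cos φ₂ = -0.7159;  D = cos φ₁ sin φ₂ − sin φ₁ cos φ₂ cos Δλ = +0.1787
initial course = atan2(N, D) = 284.01°

284.0°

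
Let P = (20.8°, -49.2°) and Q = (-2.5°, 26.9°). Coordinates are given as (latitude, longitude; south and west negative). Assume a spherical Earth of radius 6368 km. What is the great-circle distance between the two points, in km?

8663 km

Haversine: a = sin²(Δφ/2)+cos φ₁ cos φ₂ sin²(Δλ/2) = 0.39557;  σ = 2·atan2(√a,√(1−a))
σ = 77.944° → d = Rσ = 6368·1.36038 = 8663 km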